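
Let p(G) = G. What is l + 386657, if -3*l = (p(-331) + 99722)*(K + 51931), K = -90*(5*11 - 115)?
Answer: -5697025450/3 ≈ -1.8990e+9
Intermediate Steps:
K = 5400 (K = -90*(55 - 115) = -90*(-60) = 5400)
l = -5698185421/3 (l = -(-331 + 99722)*(5400 + 51931)/3 = -99391*57331/3 = -⅓*5698185421 = -5698185421/3 ≈ -1.8994e+9)
l + 386657 = -5698185421/3 + 386657 = -5697025450/3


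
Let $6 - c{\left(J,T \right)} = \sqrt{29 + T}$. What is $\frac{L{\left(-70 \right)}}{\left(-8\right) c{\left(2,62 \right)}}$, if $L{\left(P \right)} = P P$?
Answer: $\frac{735}{11} + \frac{245 \sqrt{91}}{22} \approx 173.05$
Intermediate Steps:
$c{\left(J,T \right)} = 6 - \sqrt{29 + T}$
$L{\left(P \right)} = P^{2}$
$\frac{L{\left(-70 \right)}}{\left(-8\right) c{\left(2,62 \right)}} = \frac{\left(-70\right)^{2}}{\left(-8\right) \left(6 - \sqrt{29 + 62}\right)} = \frac{4900}{\left(-8\right) \left(6 - \sqrt{91}\right)} = \frac{4900}{-48 + 8 \sqrt{91}}$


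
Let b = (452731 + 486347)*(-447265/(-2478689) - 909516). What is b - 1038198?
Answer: -2117066456071029624/2478689 ≈ -8.5411e+11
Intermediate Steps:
b = -2117063882701067202/2478689 (b = 939078*(-447265*(-1/2478689) - 909516) = 939078*(447265/2478689 - 909516) = 939078*(-2254406857259/2478689) = -2117063882701067202/2478689 ≈ -8.5411e+11)
b - 1038198 = -2117063882701067202/2478689 - 1038198 = -2117066456071029624/2478689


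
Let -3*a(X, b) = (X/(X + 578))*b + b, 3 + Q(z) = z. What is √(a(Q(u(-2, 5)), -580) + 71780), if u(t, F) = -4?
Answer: 2*√5866371205/571 ≈ 268.27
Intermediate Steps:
Q(z) = -3 + z
a(X, b) = -b/3 - X*b/(3*(578 + X)) (a(X, b) = -((X/(X + 578))*b + b)/3 = -((X/(578 + X))*b + b)/3 = -(X*b/(578 + X) + b)/3 = -(b + X*b/(578 + X))/3 = -b/3 - X*b/(3*(578 + X)))
√(a(Q(u(-2, 5)), -580) + 71780) = √(-2*(-580)*(289 + (-3 - 4))/(1734 + 3*(-3 - 4)) + 71780) = √(-2*(-580)*(289 - 7)/(1734 + 3*(-7)) + 71780) = √(-2*(-580)*282/(1734 - 21) + 71780) = √(-2*(-580)*282/1713 + 71780) = √(-2*(-580)*1/1713*282 + 71780) = √(109040/571 + 71780) = √(41095420/571) = 2*√5866371205/571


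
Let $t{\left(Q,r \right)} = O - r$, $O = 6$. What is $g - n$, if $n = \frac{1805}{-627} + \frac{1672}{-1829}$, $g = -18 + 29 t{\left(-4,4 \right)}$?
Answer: $\frac{2643211}{60357} \approx 43.793$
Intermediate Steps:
$t{\left(Q,r \right)} = 6 - r$
$g = 40$ ($g = -18 + 29 \left(6 - 4\right) = -18 + 29 \cdot 2 = -18 + 58 = 40$)
$n = - \frac{228931}{60357}$ ($n = 1805 \left(- \frac{1}{627}\right) + 1672 \left(- \frac{1}{1829}\right) = - \frac{95}{33} - \frac{1672}{1829} = - \frac{228931}{60357} \approx -3.7929$)
$g - n = 40 - - \frac{228931}{60357} = 40 + \frac{228931}{60357} = \frac{2643211}{60357}$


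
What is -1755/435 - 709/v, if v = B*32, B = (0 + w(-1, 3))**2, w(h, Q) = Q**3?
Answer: -2749937/676512 ≈ -4.0649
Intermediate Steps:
B = 729 (B = (0 + 3**3)**2 = (0 + 27)**2 = 27**2 = 729)
v = 23328 (v = 729*32 = 23328)
-1755/435 - 709/v = -1755/435 - 709/23328 = -1755*1/435 - 709*1/23328 = -117/29 - 709/23328 = -2749937/676512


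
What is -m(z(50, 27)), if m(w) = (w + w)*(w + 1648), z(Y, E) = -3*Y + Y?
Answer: 309600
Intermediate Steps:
z(Y, E) = -2*Y
m(w) = 2*w*(1648 + w) (m(w) = (2*w)*(1648 + w) = 2*w*(1648 + w))
-m(z(50, 27)) = -2*(-2*50)*(1648 - 2*50) = -2*(-100)*(1648 - 100) = -2*(-100)*1548 = -1*(-309600) = 309600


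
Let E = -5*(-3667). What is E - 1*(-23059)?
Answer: 41394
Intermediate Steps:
E = 18335
E - 1*(-23059) = 18335 - 1*(-23059) = 18335 + 23059 = 41394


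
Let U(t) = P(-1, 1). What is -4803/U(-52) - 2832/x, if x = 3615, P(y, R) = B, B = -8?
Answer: 5780063/9640 ≈ 599.59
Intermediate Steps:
P(y, R) = -8
U(t) = -8
-4803/U(-52) - 2832/x = -4803/(-8) - 2832/3615 = -4803*(-1/8) - 2832*1/3615 = 4803/8 - 944/1205 = 5780063/9640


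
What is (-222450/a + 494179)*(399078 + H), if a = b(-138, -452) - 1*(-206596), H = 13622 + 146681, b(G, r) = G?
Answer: 28535978596937846/103229 ≈ 2.7643e+11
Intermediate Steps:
H = 160303
a = 206458 (a = -138 - 1*(-206596) = -138 + 206596 = 206458)
(-222450/a + 494179)*(399078 + H) = (-222450/206458 + 494179)*(399078 + 160303) = (-222450*1/206458 + 494179)*559381 = (-111225/103229 + 494179)*559381 = (51013492766/103229)*559381 = 28535978596937846/103229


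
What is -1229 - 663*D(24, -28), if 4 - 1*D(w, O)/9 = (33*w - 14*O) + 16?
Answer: 7135303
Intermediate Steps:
D(w, O) = -108 - 297*w + 126*O (D(w, O) = 36 - 9*((33*w - 14*O) + 16) = 36 - 9*((-14*O + 33*w) + 16) = 36 - 9*(16 - 14*O + 33*w) = 36 + (-144 - 297*w + 126*O) = -108 - 297*w + 126*O)
-1229 - 663*D(24, -28) = -1229 - 663*(-108 - 297*24 + 126*(-28)) = -1229 - 663*(-108 - 7128 - 3528) = -1229 - 663*(-10764) = -1229 + 7136532 = 7135303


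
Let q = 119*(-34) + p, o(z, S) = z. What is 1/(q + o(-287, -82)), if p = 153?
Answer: -1/4180 ≈ -0.00023923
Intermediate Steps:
q = -3893 (q = 119*(-34) + 153 = -4046 + 153 = -3893)
1/(q + o(-287, -82)) = 1/(-3893 - 287) = 1/(-4180) = -1/4180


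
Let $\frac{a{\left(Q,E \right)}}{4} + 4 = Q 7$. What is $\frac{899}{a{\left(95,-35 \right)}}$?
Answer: $\frac{899}{2644} \approx 0.34001$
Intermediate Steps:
$a{\left(Q,E \right)} = -16 + 28 Q$ ($a{\left(Q,E \right)} = -16 + 4 Q 7 = -16 + 4 \cdot 7 Q = -16 + 28 Q$)
$\frac{899}{a{\left(95,-35 \right)}} = \frac{899}{-16 + 28 \cdot 95} = \frac{899}{-16 + 2660} = \frac{899}{2644}$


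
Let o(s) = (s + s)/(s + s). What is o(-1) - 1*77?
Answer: -76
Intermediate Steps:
o(s) = 1 (o(s) = (2*s)/((2*s)) = (2*s)*(1/(2*s)) = 1)
o(-1) - 1*77 = 1 - 1*77 = 1 - 77 = -76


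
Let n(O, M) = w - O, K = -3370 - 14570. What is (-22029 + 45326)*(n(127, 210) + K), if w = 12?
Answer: -420627335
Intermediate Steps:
K = -17940
n(O, M) = 12 - O
(-22029 + 45326)*(n(127, 210) + K) = (-22029 + 45326)*((12 - 1*127) - 17940) = 23297*((12 - 127) - 17940) = 23297*(-115 - 17940) = 23297*(-18055) = -420627335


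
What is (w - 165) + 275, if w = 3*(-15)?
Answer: 65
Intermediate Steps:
w = -45
(w - 165) + 275 = (-45 - 165) + 275 = -210 + 275 = 65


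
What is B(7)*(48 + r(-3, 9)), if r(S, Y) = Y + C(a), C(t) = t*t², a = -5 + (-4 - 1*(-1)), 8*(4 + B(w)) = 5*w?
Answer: -1365/8 ≈ -170.63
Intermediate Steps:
B(w) = -4 + 5*w/8 (B(w) = -4 + (5*w)/8 = -4 + 5*w/8)
a = -8 (a = -5 + (-4 + 1) = -5 - 3 = -8)
C(t) = t³
r(S, Y) = -512 + Y (r(S, Y) = Y + (-8)³ = Y - 512 = -512 + Y)
B(7)*(48 + r(-3, 9)) = (-4 + (5/8)*7)*(48 + (-512 + 9)) = (-4 + 35/8)*(48 - 503) = (3/8)*(-455) = -1365/8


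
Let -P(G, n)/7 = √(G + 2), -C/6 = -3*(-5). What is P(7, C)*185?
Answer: -3885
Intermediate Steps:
C = -90 (C = -(-18)*(-5) = -6*15 = -90)
P(G, n) = -7*√(2 + G) (P(G, n) = -7*√(G + 2) = -7*√(2 + G))
P(7, C)*185 = -7*√(2 + 7)*185 = -7*√9*185 = -7*3*185 = -21*185 = -3885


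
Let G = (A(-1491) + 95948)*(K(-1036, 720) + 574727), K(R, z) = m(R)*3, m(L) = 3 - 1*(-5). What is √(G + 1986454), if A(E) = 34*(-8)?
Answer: √54991863130 ≈ 2.3450e+5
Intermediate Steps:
m(L) = 8 (m(L) = 3 + 5 = 8)
K(R, z) = 24 (K(R, z) = 8*3 = 24)
A(E) = -272
G = 54989876676 (G = (-272 + 95948)*(24 + 574727) = 95676*574751 = 54989876676)
√(G + 1986454) = √(54989876676 + 1986454) = √54991863130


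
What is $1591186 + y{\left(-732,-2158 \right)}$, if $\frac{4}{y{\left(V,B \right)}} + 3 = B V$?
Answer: $\frac{2513521738462}{1579653} \approx 1.5912 \cdot 10^{6}$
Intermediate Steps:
$y{\left(V,B \right)} = \frac{4}{-3 + B V}$
$1591186 + y{\left(-732,-2158 \right)} = 1591186 + \frac{4}{-3 - -1579656} = 1591186 + \frac{4}{-3 + 1579656} = 1591186 + \frac{4}{1579653} = \frac{2513521738462}{1579653}$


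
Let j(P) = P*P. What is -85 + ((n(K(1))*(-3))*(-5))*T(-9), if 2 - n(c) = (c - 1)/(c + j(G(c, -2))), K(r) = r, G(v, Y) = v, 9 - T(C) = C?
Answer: 455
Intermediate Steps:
T(C) = 9 - C
j(P) = P²
n(c) = 2 - (-1 + c)/(c + c²) (n(c) = 2 - (c - 1)/(c + c²) = 2 - (-1 + c)/(c + c²))
-85 + ((n(K(1))*(-3))*(-5))*T(-9) = -85 + ((((1 + 1 + 2*1²)/(1*(1 + 1)))*(-3))*(-5))*(9 - 1*(-9)) = -85 + (((1*(1 + 1 + 2*1)/2)*(-3))*(-5))*(9 + 9) = -85 + (((1*(½)*(1 + 1 + 2))*(-3))*(-5))*18 = -85 + (((1*(½)*4)*(-3))*(-5))*18 = -85 + ((2*(-3))*(-5))*18 = -85 - 6*(-5)*18 = -85 + 30*18 = -85 + 540 = 455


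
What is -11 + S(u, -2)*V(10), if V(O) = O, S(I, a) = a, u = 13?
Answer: -31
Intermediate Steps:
-11 + S(u, -2)*V(10) = -11 - 2*10 = -11 - 20 = -31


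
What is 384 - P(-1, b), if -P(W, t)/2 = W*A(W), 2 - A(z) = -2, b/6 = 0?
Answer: 376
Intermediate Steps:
b = 0 (b = 6*0 = 0)
A(z) = 4 (A(z) = 2 - 1*(-2) = 2 + 2 = 4)
P(W, t) = -8*W (P(W, t) = -2*W*4 = -8*W)
384 - P(-1, b) = 384 - (-8)*(-1) = 384 - 1*8 = 384 - 8 = 376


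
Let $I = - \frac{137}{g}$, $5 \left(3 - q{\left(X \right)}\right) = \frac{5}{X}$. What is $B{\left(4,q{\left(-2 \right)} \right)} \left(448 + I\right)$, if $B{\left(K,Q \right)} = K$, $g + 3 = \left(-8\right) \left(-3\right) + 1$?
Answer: $\frac{19438}{11} \approx 1767.1$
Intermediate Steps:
$g = 22$ ($g = -3 + \left(\left(-8\right) \left(-3\right) + 1\right) = -3 + \left(24 + 1\right) = -3 + 25 = 22$)
$q{\left(X \right)} = 3 - \frac{1}{X}$ ($q{\left(X \right)} = 3 - \frac{5 \frac{1}{X}}{5} = 3 - \frac{1}{X}$)
$I = - \frac{137}{22} \approx -6.2273$
$B{\left(4,q{\left(-2 \right)} \right)} \left(448 + I\right) = 4 \left(448 - \frac{137}{22}\right) = 4 \cdot \frac{9719}{22} = \frac{19438}{11}$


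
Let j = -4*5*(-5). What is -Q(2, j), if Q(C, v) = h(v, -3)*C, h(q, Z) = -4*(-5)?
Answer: -40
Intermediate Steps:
h(q, Z) = 20
j = 100 (j = -20*(-5) = 100)
Q(C, v) = 20*C
-Q(2, j) = -20*2 = -1*40 = -40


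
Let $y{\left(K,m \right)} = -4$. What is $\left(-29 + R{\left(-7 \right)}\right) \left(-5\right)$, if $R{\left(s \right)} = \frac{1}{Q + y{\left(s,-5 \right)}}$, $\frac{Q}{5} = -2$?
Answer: $\frac{2035}{14} \approx 145.36$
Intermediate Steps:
$Q = -10$ ($Q = 5 \left(-2\right) = -10$)
$R{\left(s \right)} = - \frac{1}{14}$ ($R{\left(s \right)} = \frac{1}{-10 - 4} = \frac{1}{-14} = - \frac{1}{14}$)
$\left(-29 + R{\left(-7 \right)}\right) \left(-5\right) = \left(-29 - \frac{1}{14}\right) \left(-5\right) = \left(- \frac{407}{14}\right) \left(-5\right) = \frac{2035}{14}$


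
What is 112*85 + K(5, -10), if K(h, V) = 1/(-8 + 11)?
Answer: 28561/3 ≈ 9520.3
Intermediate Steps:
K(h, V) = ⅓ (K(h, V) = 1/3 = ⅓)
112*85 + K(5, -10) = 112*85 + ⅓ = 9520 + ⅓ = 28561/3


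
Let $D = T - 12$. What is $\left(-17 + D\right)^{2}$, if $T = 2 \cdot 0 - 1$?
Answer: $900$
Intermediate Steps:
$T = -1$ ($T = 0 - 1 = -1$)
$D = -13$ ($D = -1 - 12 = -13$)
$\left(-17 + D\right)^{2} = \left(-17 - 13\right)^{2} = \left(-30\right)^{2} = 900$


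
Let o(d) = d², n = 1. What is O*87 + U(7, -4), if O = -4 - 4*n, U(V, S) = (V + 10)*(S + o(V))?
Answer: 69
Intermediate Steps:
U(V, S) = (10 + V)*(S + V²) (U(V, S) = (V + 10)*(S + V²) = (10 + V)*(S + V²))
O = -8 (O = -4 - 4*1 = -4 - 4 = -8)
O*87 + U(7, -4) = -8*87 + (7³ + 10*(-4) + 10*7² - 4*7) = -696 + (343 - 40 + 10*49 - 28) = -696 + (343 - 40 + 490 - 28) = -696 + 765 = 69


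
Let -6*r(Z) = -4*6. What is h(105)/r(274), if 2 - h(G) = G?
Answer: -103/4 ≈ -25.750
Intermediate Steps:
h(G) = 2 - G
r(Z) = 4 (r(Z) = -(-2)*6/3 = -⅙*(-24) = 4)
h(105)/r(274) = (2 - 1*105)/4 = (2 - 105)*(¼) = -103*¼ = -103/4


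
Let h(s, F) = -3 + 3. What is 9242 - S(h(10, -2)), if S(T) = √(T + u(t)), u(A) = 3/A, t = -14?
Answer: 9242 - I*√42/14 ≈ 9242.0 - 0.46291*I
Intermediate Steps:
h(s, F) = 0
S(T) = √(-3/14 + T) (S(T) = √(T + 3/(-14)) = √(T + 3*(-1/14)) = √(T - 3/14) = √(-3/14 + T))
9242 - S(h(10, -2)) = 9242 - √(-42 + 196*0)/14 = 9242 - √(-42 + 0)/14 = 9242 - √(-42)/14 = 9242 - I*√42/14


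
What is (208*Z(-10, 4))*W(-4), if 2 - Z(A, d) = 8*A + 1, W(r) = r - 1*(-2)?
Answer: -33696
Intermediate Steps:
W(r) = 2 + r (W(r) = r + 2 = 2 + r)
Z(A, d) = 1 - 8*A (Z(A, d) = 2 - (8*A + 1) = 2 - (1 + 8*A) = 2 + (-1 - 8*A) = 1 - 8*A)
(208*Z(-10, 4))*W(-4) = (208*(1 - 8*(-10)))*(2 - 4) = (208*(1 + 80))*(-2) = (208*81)*(-2) = 16848*(-2) = -33696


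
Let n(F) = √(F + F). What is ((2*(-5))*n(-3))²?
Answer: -600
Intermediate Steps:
n(F) = √2*√F (n(F) = √(2*F) = √2*√F)
((2*(-5))*n(-3))² = ((2*(-5))*(√2*√(-3)))² = (-10*√2*I*√3)² = (-10*I*√6)² = -600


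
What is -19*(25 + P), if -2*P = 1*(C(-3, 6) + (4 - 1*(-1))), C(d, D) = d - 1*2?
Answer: -475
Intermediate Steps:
C(d, D) = -2 + d (C(d, D) = d - 2 = -2 + d)
P = 0 (P = -((-2 - 3) + (4 - 1*(-1)))/2 = -(-5 + (4 + 1))/2 = -(-5 + 5)/2 = -0/2 = -½*0 = 0)
-19*(25 + P) = -19*(25 + 0) = -19*25 = -475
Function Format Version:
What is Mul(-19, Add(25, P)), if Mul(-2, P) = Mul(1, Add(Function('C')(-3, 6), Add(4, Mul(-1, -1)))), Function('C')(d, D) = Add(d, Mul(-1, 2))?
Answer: -475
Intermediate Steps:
Function('C')(d, D) = Add(-2, d) (Function('C')(d, D) = Add(d, -2) = Add(-2, d))
P = 0 (P = Mul(Rational(-1, 2), Mul(1, Add(Add(-2, -3), Add(4, Mul(-1, -1))))) = Mul(Rational(-1, 2), Mul(1, Add(-5, Add(4, 1)))) = Mul(Rational(-1, 2), Mul(1, Add(-5, 5))) = Mul(Rational(-1, 2), Mul(1, 0)) = Mul(Rational(-1, 2), 0) = 0)
Mul(-19, Add(25, P)) = Mul(-19, Add(25, 0)) = Mul(-19, 25) = -475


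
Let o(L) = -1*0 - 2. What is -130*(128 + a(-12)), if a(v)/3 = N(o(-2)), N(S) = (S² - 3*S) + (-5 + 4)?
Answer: -20150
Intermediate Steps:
o(L) = -2 (o(L) = 0 - 2 = -2)
N(S) = -1 + S² - 3*S (N(S) = (S² - 3*S) - 1 = -1 + S² - 3*S)
a(v) = 27 (a(v) = 3*(-1 + (-2)² - 3*(-2)) = 3*(-1 + 4 + 6) = 3*9 = 27)
-130*(128 + a(-12)) = -130*(128 + 27) = -130*155 = -20150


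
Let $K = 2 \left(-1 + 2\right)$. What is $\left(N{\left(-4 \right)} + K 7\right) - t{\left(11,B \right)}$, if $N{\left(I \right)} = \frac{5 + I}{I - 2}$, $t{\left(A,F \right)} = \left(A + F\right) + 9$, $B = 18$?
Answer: $- \frac{145}{6} \approx -24.167$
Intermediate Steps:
$t{\left(A,F \right)} = 9 + A + F$
$K = 2$ ($K = 2 \cdot 1 = 2$)
$N{\left(I \right)} = \frac{5 + I}{-2 + I}$
$\left(N{\left(-4 \right)} + K 7\right) - t{\left(11,B \right)} = \left(\frac{5 - 4}{-2 - 4} + 2 \cdot 7\right) - \left(9 + 11 + 18\right) = \left(\frac{1}{-6} \cdot 1 + 14\right) - 38 = \left(\left(- \frac{1}{6}\right) 1 + 14\right) - 38 = \left(- \frac{1}{6} + 14\right) - 38 = \frac{83}{6} - 38 = - \frac{145}{6}$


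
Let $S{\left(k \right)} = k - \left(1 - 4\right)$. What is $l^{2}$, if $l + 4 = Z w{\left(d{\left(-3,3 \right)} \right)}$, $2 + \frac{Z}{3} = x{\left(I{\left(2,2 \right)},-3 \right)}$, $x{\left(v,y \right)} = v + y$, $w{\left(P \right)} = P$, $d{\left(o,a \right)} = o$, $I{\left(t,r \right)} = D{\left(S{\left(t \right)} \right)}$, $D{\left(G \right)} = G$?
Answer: $16$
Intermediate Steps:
$S{\left(k \right)} = 3 + k$ ($S{\left(k \right)} = k - \left(1 - 4\right) = k - -3 = k + 3 = 3 + k$)
$I{\left(t,r \right)} = 3 + t$
$Z = 0$ ($Z = -6 + 3 \left(\left(3 + 2\right) - 3\right) = -6 + 3 \left(5 - 3\right) = -6 + 3 \cdot 2 = -6 + 6 = 0$)
$l = -4$ ($l = -4 + 0 \left(-3\right) = -4 + 0 = -4$)
$l^{2} = \left(-4\right)^{2} = 16$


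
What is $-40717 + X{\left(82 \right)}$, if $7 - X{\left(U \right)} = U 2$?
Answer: $-40874$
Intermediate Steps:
$X{\left(U \right)} = 7 - 2 U$ ($X{\left(U \right)} = 7 - U 2 = 7 - 2 U$)
$-40717 + X{\left(82 \right)} = -40717 + \left(7 - 164\right) = -40717 - 157 = -40874$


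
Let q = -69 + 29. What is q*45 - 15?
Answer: -1815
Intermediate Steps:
q = -40
q*45 - 15 = -40*45 - 15 = -1800 - 15 = -1815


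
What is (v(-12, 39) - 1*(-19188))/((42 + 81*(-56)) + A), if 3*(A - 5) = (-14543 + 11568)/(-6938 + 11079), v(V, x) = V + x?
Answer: -238707945/55769822 ≈ -4.2802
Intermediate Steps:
A = 59140/12423 (A = 5 + ((-14543 + 11568)/(-6938 + 11079))/3 = 5 + (-2975/4141)/3 = 5 + (-2975*1/4141)/3 = 5 + (⅓)*(-2975/4141) = 5 - 2975/12423 = 59140/12423 ≈ 4.7605)
(v(-12, 39) - 1*(-19188))/((42 + 81*(-56)) + A) = ((-12 + 39) - 1*(-19188))/((42 + 81*(-56)) + 59140/12423) = (27 + 19188)/((42 - 4536) + 59140/12423) = 19215/(-4494 + 59140/12423) = 19215/(-55769822/12423) = 19215*(-12423/55769822) = -238707945/55769822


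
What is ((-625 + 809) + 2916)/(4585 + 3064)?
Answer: 3100/7649 ≈ 0.40528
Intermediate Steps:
((-625 + 809) + 2916)/(4585 + 3064) = (184 + 2916)/7649 = 3100*(1/7649) = 3100/7649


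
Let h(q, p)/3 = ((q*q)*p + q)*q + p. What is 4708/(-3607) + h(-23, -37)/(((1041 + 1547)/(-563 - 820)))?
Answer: -6744503346557/9334916 ≈ -7.2250e+5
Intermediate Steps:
h(q, p) = 3*p + 3*q*(q + p*q**2) (h(q, p) = 3*(((q*q)*p + q)*q + p) = 3*((q**2*p + q)*q + p) = 3*((p*q**2 + q)*q + p) = 3*((q + p*q**2)*q + p) = 3*(q*(q + p*q**2) + p) = 3*(p + q*(q + p*q**2)) = 3*p + 3*q*(q + p*q**2))
4708/(-3607) + h(-23, -37)/(((1041 + 1547)/(-563 - 820))) = 4708/(-3607) + (3*(-37) + 3*(-23)**2 + 3*(-37)*(-23)**3)/(((1041 + 1547)/(-563 - 820))) = 4708*(-1/3607) + (-111 + 3*529 + 3*(-37)*(-12167))/((2588/(-1383))) = -4708/3607 + (-111 + 1587 + 1350537)/((2588*(-1/1383))) = -4708/3607 + 1352013/(-2588/1383) = -4708/3607 + 1352013*(-1383/2588) = -4708/3607 - 1869833979/2588 = -6744503346557/9334916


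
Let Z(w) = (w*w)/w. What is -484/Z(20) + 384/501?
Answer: -19567/835 ≈ -23.434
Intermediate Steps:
Z(w) = w (Z(w) = w**2/w = w)
-484/Z(20) + 384/501 = -484/20 + 384/501 = -484*1/20 + 384*(1/501) = -121/5 + 128/167 = -19567/835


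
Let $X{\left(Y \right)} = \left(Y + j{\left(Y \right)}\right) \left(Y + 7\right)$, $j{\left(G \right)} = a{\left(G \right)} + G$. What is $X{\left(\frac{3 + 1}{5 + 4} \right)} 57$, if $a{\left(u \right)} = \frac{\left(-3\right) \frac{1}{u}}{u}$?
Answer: $- \frac{2621107}{432} \approx -6067.4$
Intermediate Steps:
$a{\left(u \right)} = - \frac{3}{u^{2}}$
$j{\left(G \right)} = G - \frac{3}{G^{2}}$ ($j{\left(G \right)} = - \frac{3}{G^{2}} + G = G - \frac{3}{G^{2}}$)
$X{\left(Y \right)} = \left(7 + Y\right) \left(- \frac{3}{Y^{2}} + 2 Y\right)$ ($X{\left(Y \right)} = \left(Y + \left(Y - \frac{3}{Y^{2}}\right)\right) \left(Y + 7\right) = \left(- \frac{3}{Y^{2}} + 2 Y\right) \left(7 + Y\right) = \left(7 + Y\right) \left(- \frac{3}{Y^{2}} + 2 Y\right)$)
$X{\left(\frac{3 + 1}{5 + 4} \right)} 57 = \left(- \frac{21}{\left(3 + 1\right)^{2} \frac{1}{\left(5 + 4\right)^{2}}} - \frac{3}{\left(3 + 1\right) \frac{1}{5 + 4}} + 2 \left(\frac{3 + 1}{5 + 4}\right)^{2} + 14 \frac{3 + 1}{5 + 4}\right) 57 = \left(- \frac{21}{\frac{16}{81}} - \frac{3}{4 \cdot \frac{1}{9}} + 2 \left(\frac{4}{9}\right)^{2} + 14 \cdot \frac{4}{9}\right) 57 = \left(- \frac{21}{\frac{16}{81}} - \frac{3}{4 \cdot \frac{1}{9}} + 2 \left(4 \cdot \frac{1}{9}\right)^{2} + 14 \cdot 4 \cdot \frac{1}{9}\right) 57 = \left(- \frac{21}{\frac{16}{81}} - \frac{3}{\frac{4}{9}} + 2 \left(\frac{4}{9}\right)^{2} + 14 \cdot \frac{4}{9}\right) 57 = \left(\left(-21\right) \frac{81}{16} - \frac{27}{4} + 2 \cdot \frac{16}{81} + \frac{56}{9}\right) 57 = \left(- \frac{1701}{16} - \frac{27}{4} + \frac{32}{81} + \frac{56}{9}\right) 57 = \left(- \frac{137953}{1296}\right) 57 = - \frac{2621107}{432}$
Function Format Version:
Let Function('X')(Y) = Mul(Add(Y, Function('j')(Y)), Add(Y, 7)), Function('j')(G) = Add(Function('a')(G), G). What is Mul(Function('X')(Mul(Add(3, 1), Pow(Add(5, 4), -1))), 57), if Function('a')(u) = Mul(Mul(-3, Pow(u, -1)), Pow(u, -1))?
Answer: Rational(-2621107, 432) ≈ -6067.4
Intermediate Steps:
Function('a')(u) = Mul(-3, Pow(u, -2))
Function('j')(G) = Add(G, Mul(-3, Pow(G, -2))) (Function('j')(G) = Add(Mul(-3, Pow(G, -2)), G) = Add(G, Mul(-3, Pow(G, -2))))
Function('X')(Y) = Mul(Add(7, Y), Add(Mul(-3, Pow(Y, -2)), Mul(2, Y))) (Function('X')(Y) = Mul(Add(Y, Add(Y, Mul(-3, Pow(Y, -2)))), Add(Y, 7)) = Mul(Add(Mul(-3, Pow(Y, -2)), Mul(2, Y)), Add(7, Y)) = Mul(Add(7, Y), Add(Mul(-3, Pow(Y, -2)), Mul(2, Y))))
Mul(Function('X')(Mul(Add(3, 1), Pow(Add(5, 4), -1))), 57) = Mul(Add(Mul(-21, Pow(Mul(Add(3, 1), Pow(Add(5, 4), -1)), -2)), Mul(-3, Pow(Mul(Add(3, 1), Pow(Add(5, 4), -1)), -1)), Mul(2, Pow(Mul(Add(3, 1), Pow(Add(5, 4), -1)), 2)), Mul(14, Mul(Add(3, 1), Pow(Add(5, 4), -1)))), 57) = Mul(Add(Mul(-21, Pow(Mul(4, Pow(9, -1)), -2)), Mul(-3, Pow(Mul(4, Pow(9, -1)), -1)), Mul(2, Pow(Mul(4, Pow(9, -1)), 2)), Mul(14, Mul(4, Pow(9, -1)))), 57) = Mul(Add(Mul(-21, Pow(Mul(4, Rational(1, 9)), -2)), Mul(-3, Pow(Mul(4, Rational(1, 9)), -1)), Mul(2, Pow(Mul(4, Rational(1, 9)), 2)), Mul(14, Mul(4, Rational(1, 9)))), 57) = Mul(Add(Mul(-21, Pow(Rational(4, 9), -2)), Mul(-3, Pow(Rational(4, 9), -1)), Mul(2, Pow(Rational(4, 9), 2)), Mul(14, Rational(4, 9))), 57) = Mul(Add(Mul(-21, Rational(81, 16)), Mul(-3, Rational(9, 4)), Mul(2, Rational(16, 81)), Rational(56, 9)), 57) = Mul(Add(Rational(-1701, 16), Rational(-27, 4), Rational(32, 81), Rational(56, 9)), 57) = Mul(Rational(-137953, 1296), 57) = Rational(-2621107, 432)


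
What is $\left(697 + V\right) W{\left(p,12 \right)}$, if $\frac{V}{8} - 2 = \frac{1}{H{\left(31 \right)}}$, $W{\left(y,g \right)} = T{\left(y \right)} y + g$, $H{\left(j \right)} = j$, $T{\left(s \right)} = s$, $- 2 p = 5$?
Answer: $\frac{1614103}{124} \approx 13017.0$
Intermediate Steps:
$p = - \frac{5}{2}$ ($p = \left(- \frac{1}{2}\right) 5 = - \frac{5}{2} \approx -2.5$)
$W{\left(y,g \right)} = g + y^{2}$ ($W{\left(y,g \right)} = y y + g = y^{2} + g = g + y^{2}$)
$V = \frac{504}{31}$ ($V = 16 + \frac{8}{31} = \frac{504}{31} \approx 16.258$)
$\left(697 + V\right) W{\left(p,12 \right)} = \left(697 + \frac{504}{31}\right) \left(12 + \left(- \frac{5}{2}\right)^{2}\right) = \frac{22111 \left(12 + \frac{25}{4}\right)}{31} = \frac{22111}{31} \cdot \frac{73}{4} = \frac{1614103}{124}$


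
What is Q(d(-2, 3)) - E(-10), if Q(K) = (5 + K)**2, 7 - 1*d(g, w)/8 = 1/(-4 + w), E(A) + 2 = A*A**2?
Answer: 5763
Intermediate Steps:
E(A) = -2 + A**3 (E(A) = -2 + A*A**2 = -2 + A**3)
d(g, w) = 56 - 8/(-4 + w)
Q(d(-2, 3)) - E(-10) = (5 + 8*(-29 + 7*3)/(-4 + 3))**2 - (-2 + (-10)**3) = (5 + 8*(-29 + 21)/(-1))**2 - (-2 - 1000) = (5 + 8*(-1)*(-8))**2 - 1*(-1002) = (5 + 64)**2 + 1002 = 69**2 + 1002 = 4761 + 1002 = 5763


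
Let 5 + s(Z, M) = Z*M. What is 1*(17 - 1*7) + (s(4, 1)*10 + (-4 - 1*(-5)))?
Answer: 1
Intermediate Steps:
s(Z, M) = -5 + M*Z (s(Z, M) = -5 + Z*M = -5 + M*Z)
1*(17 - 1*7) + (s(4, 1)*10 + (-4 - 1*(-5))) = 1*(17 - 1*7) + ((-5 + 1*4)*10 + (-4 - 1*(-5))) = 1*(17 - 7) + ((-5 + 4)*10 + (-4 + 5)) = 1*10 + (-1*10 + 1) = 10 + (-10 + 1) = 10 - 9 = 1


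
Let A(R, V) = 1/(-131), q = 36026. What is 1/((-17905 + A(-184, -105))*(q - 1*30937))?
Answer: -131/11936534484 ≈ -1.0975e-8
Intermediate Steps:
A(R, V) = -1/131
1/((-17905 + A(-184, -105))*(q - 1*30937)) = 1/((-17905 - 1/131)*(36026 - 1*30937)) = 1/((-2345556/131)*(36026 - 30937)) = -131/2345556/5089 = -131/2345556*1/5089 = -131/11936534484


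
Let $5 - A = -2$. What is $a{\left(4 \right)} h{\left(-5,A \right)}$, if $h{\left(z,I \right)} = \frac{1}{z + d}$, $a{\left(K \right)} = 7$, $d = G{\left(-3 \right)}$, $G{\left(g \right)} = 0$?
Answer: $- \frac{7}{5} \approx -1.4$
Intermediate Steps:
$d = 0$
$A = 7$ ($A = 5 - -2 = 5 + 2 = 7$)
$h{\left(z,I \right)} = \frac{1}{z}$ ($h{\left(z,I \right)} = \frac{1}{z + 0} = \frac{1}{z}$)
$a{\left(4 \right)} h{\left(-5,A \right)} = \frac{7}{-5} = 7 \left(- \frac{1}{5}\right) = - \frac{7}{5}$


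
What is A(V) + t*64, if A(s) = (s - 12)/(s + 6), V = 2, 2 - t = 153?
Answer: -38661/4 ≈ -9665.3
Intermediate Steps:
t = -151 (t = 2 - 1*153 = 2 - 153 = -151)
A(s) = (-12 + s)/(6 + s)
A(V) + t*64 = (-12 + 2)/(6 + 2) - 151*64 = -10/8 - 9664 = (⅛)*(-10) - 9664 = -5/4 - 9664 = -38661/4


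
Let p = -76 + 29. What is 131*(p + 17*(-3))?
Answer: -12838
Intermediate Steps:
p = -47
131*(p + 17*(-3)) = 131*(-47 + 17*(-3)) = 131*(-47 - 51) = 131*(-98) = -12838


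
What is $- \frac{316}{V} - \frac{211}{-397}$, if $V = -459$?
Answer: $\frac{222301}{182223} \approx 1.2199$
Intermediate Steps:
$- \frac{316}{V} - \frac{211}{-397} = - \frac{316}{-459} - \frac{211}{-397} = \left(-316\right) \left(- \frac{1}{459}\right) - - \frac{211}{397} = \frac{316}{459} + \frac{211}{397} = \frac{222301}{182223}$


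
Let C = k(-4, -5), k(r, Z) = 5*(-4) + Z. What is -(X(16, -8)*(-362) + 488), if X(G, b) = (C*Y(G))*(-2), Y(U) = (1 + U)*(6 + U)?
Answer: 6768912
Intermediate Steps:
k(r, Z) = -20 + Z
C = -25 (C = -20 - 5 = -25)
X(G, b) = 300 + 50*G**2 + 350*G (X(G, b) = -25*(6 + G**2 + 7*G)*(-2) = (-150 - 175*G - 25*G**2)*(-2) = 300 + 50*G**2 + 350*G)
-(X(16, -8)*(-362) + 488) = -((300 + 50*16**2 + 350*16)*(-362) + 488) = -((300 + 50*256 + 5600)*(-362) + 488) = -((300 + 12800 + 5600)*(-362) + 488) = -(18700*(-362) + 488) = -(-6769400 + 488) = -1*(-6768912) = 6768912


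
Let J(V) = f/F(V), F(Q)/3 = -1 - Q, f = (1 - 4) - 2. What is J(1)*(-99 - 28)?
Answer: -635/6 ≈ -105.83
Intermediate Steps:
f = -5 (f = -3 - 2 = -5)
F(Q) = -3 - 3*Q (F(Q) = 3*(-1 - Q) = -3 - 3*Q)
J(V) = -5/(-3 - 3*V)
J(1)*(-99 - 28) = (5/(3*(1 + 1)))*(-99 - 28) = ((5/3)/2)*(-127) = ((5/3)*(½))*(-127) = (⅚)*(-127) = -635/6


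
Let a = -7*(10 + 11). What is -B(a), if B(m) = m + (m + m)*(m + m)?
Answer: -86289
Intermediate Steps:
a = -147 (a = -7*21 = -147)
B(m) = m + 4*m**2 (B(m) = m + (2*m)*(2*m) = m + 4*m**2)
-B(a) = -(-147)*(1 + 4*(-147)) = -(-147)*(1 - 588) = -(-147)*(-587) = -1*86289 = -86289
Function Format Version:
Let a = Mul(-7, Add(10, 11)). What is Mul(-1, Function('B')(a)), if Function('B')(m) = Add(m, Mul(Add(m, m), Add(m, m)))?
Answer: -86289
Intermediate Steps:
a = -147 (a = Mul(-7, 21) = -147)
Function('B')(m) = Add(m, Mul(4, Pow(m, 2))) (Function('B')(m) = Add(m, Mul(Mul(2, m), Mul(2, m))) = Add(m, Mul(4, Pow(m, 2))))
Mul(-1, Function('B')(a)) = Mul(-1, Mul(-147, Add(1, Mul(4, -147)))) = Mul(-1, Mul(-147, Add(1, -588))) = Mul(-1, Mul(-147, -587)) = Mul(-1, 86289) = -86289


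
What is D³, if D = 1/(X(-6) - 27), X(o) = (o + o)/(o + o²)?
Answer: -125/2571353 ≈ -4.8613e-5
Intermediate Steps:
X(o) = 2*o/(o + o²) (X(o) = (2*o)/(o + o²) = 2*o/(o + o²))
D = -5/137 (D = 1/(2/(1 - 6) - 27) = 1/(2/(-5) - 27) = 1/(2*(-⅕) - 27) = 1/(-⅖ - 27) = 1/(-137/5) = -5/137 ≈ -0.036496)
D³ = (-5/137)³ = -125/2571353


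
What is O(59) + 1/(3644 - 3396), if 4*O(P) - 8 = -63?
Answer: -3409/248 ≈ -13.746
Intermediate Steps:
O(P) = -55/4 (O(P) = 2 + (1/4)*(-63) = 2 - 63/4 = -55/4)
O(59) + 1/(3644 - 3396) = -55/4 + 1/(3644 - 3396) = -55/4 + 1/248 = -3409/248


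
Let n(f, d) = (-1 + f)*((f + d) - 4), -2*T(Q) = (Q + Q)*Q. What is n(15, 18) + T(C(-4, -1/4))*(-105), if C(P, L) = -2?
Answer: 826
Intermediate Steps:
T(Q) = -Q² (T(Q) = -(Q + Q)*Q/2 = -2*Q*Q/2 = -Q²)
n(f, d) = (-1 + f)*(-4 + d + f) (n(f, d) = (-1 + f)*((d + f) - 4) = (-1 + f)*(-4 + d + f))
n(15, 18) + T(C(-4, -1/4))*(-105) = (4 + 15² - 1*18 - 5*15 + 18*15) - 1*(-2)²*(-105) = (4 + 225 - 18 - 75 + 270) - 1*4*(-105) = 406 - 4*(-105) = 406 + 420 = 826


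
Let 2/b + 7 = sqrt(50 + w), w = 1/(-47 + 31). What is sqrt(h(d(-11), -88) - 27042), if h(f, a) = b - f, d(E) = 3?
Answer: sqrt(757268 - 27045*sqrt(799))/sqrt(-28 + sqrt(799)) ≈ 164.36*I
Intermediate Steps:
w = -1/16 (w = 1/(-16) = -1/16 ≈ -0.062500)
b = 2/(-7 + sqrt(799)/4) (b = 2/(-7 + sqrt(50 - 1/16)) = 2/(-7 + sqrt(799/16)) = 2/(-7 + sqrt(799)/4) ≈ 30.009)
h(f, a) = 224/15 - f + 8*sqrt(799)/15 (h(f, a) = (224/15 + 8*sqrt(799)/15) - f = 224/15 - f + 8*sqrt(799)/15)
sqrt(h(d(-11), -88) - 27042) = sqrt((224/15 - 1*3 + 8*sqrt(799)/15) - 27042) = sqrt((224/15 - 3 + 8*sqrt(799)/15) - 27042) = sqrt((179/15 + 8*sqrt(799)/15) - 27042) = sqrt(-405451/15 + 8*sqrt(799)/15)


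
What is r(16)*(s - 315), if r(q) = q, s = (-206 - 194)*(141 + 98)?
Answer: -1534640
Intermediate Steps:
s = -95600 (s = -400*239 = -95600)
r(16)*(s - 315) = 16*(-95600 - 315) = 16*(-95915) = -1534640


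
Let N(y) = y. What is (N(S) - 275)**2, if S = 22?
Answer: 64009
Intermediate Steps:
(N(S) - 275)**2 = (22 - 275)**2 = (-253)**2 = 64009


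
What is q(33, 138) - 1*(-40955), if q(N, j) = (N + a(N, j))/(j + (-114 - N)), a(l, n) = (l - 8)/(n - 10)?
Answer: 47175911/1152 ≈ 40951.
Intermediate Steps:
a(l, n) = (-8 + l)/(-10 + n)
q(N, j) = (N + (-8 + N)/(-10 + j))/(-114 + j - N) (q(N, j) = (N + (-8 + N)/(-10 + j))/(j + (-114 - N)) = (N + (-8 + N)/(-10 + j))/(-114 + j - N))
q(33, 138) - 1*(-40955) = (8 - 1*33 - 1*33*(-10 + 138))/((-10 + 138)*(114 + 33 - 1*138)) - 1*(-40955) = (8 - 33 - 1*33*128)/(128*(114 + 33 - 138)) + 40955 = (1/128)*(8 - 33 - 4224)/9 + 40955 = (1/128)*(1/9)*(-4249) + 40955 = -4249/1152 + 40955 = 47175911/1152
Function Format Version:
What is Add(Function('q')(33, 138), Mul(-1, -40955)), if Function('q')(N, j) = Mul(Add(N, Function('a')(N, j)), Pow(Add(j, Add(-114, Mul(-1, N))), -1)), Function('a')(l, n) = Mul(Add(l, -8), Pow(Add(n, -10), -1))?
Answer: Rational(47175911, 1152) ≈ 40951.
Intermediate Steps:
Function('a')(l, n) = Mul(Pow(Add(-10, n), -1), Add(-8, l)) (Function('a')(l, n) = Mul(Add(-8, l), Pow(Add(-10, n), -1)) = Mul(Pow(Add(-10, n), -1), Add(-8, l)))
Function('q')(N, j) = Mul(Pow(Add(-114, j, Mul(-1, N)), -1), Add(N, Mul(Pow(Add(-10, j), -1), Add(-8, N)))) (Function('q')(N, j) = Mul(Add(N, Mul(Pow(Add(-10, j), -1), Add(-8, N))), Pow(Add(j, Add(-114, Mul(-1, N))), -1)) = Mul(Add(N, Mul(Pow(Add(-10, j), -1), Add(-8, N))), Pow(Add(-114, j, Mul(-1, N)), -1)) = Mul(Pow(Add(-114, j, Mul(-1, N)), -1), Add(N, Mul(Pow(Add(-10, j), -1), Add(-8, N)))))
Add(Function('q')(33, 138), Mul(-1, -40955)) = Add(Mul(Pow(Add(-10, 138), -1), Pow(Add(114, 33, Mul(-1, 138)), -1), Add(8, Mul(-1, 33), Mul(-1, 33, Add(-10, 138)))), Mul(-1, -40955)) = Add(Mul(Pow(128, -1), Pow(Add(114, 33, -138), -1), Add(8, -33, Mul(-1, 33, 128))), 40955) = Add(Mul(Rational(1, 128), Pow(9, -1), Add(8, -33, -4224)), 40955) = Add(Mul(Rational(1, 128), Rational(1, 9), -4249), 40955) = Add(Rational(-4249, 1152), 40955) = Rational(47175911, 1152)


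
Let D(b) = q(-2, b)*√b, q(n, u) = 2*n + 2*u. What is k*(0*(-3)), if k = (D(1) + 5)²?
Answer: 0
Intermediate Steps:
D(b) = √b*(-4 + 2*b) (D(b) = (2*(-2) + 2*b)*√b = (-4 + 2*b)*√b = √b*(-4 + 2*b))
k = 9 (k = (2*√1*(-2 + 1) + 5)² = (2*1*(-1) + 5)² = (-2 + 5)² = 3² = 9)
k*(0*(-3)) = 9*(0*(-3)) = 9*0 = 0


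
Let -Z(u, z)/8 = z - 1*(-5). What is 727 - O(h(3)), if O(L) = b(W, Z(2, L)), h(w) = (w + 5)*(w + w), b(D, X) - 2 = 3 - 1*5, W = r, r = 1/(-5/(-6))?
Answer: 727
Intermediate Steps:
r = 6/5 (r = 1/(-5*(-1/6)) = 1/(5/6) = 6/5 ≈ 1.2000)
Z(u, z) = -40 - 8*z (Z(u, z) = -8*(z - 1*(-5)) = -8*(z + 5) = -8*(5 + z) = -40 - 8*z)
W = 6/5 ≈ 1.2000
b(D, X) = 0 (b(D, X) = 2 + (3 - 1*5) = 2 + (3 - 5) = 2 - 2 = 0)
h(w) = 2*w*(5 + w) (h(w) = (5 + w)*(2*w) = 2*w*(5 + w))
O(L) = 0
727 - O(h(3)) = 727 - 1*0 = 727 + 0 = 727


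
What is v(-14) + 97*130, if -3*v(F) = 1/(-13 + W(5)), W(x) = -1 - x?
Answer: 718771/57 ≈ 12610.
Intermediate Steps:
v(F) = 1/57 (v(F) = -1/(3*(-13 + (-1 - 1*5))) = -1/(3*(-13 + (-1 - 5))) = -1/(3*(-13 - 6)) = -⅓/(-19) = -⅓*(-1/19) = 1/57)
v(-14) + 97*130 = 1/57 + 97*130 = 1/57 + 12610 = 718771/57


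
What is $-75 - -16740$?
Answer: $16665$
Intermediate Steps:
$-75 - -16740 = -75 + 16740 = 16665$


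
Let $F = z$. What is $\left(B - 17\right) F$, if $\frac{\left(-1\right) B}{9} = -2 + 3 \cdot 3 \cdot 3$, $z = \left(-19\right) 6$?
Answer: $27588$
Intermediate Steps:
$z = -114$
$F = -114$
$B = -225$ ($B = - 9 \left(-2 + 3 \cdot 3 \cdot 3\right) = - 9 \left(-2 + 3 \cdot 9\right) = - 9 \left(-2 + 27\right) = \left(-9\right) 25 = -225$)
$\left(B - 17\right) F = \left(-225 - 17\right) \left(-114\right) = \left(-242\right) \left(-114\right) = 27588$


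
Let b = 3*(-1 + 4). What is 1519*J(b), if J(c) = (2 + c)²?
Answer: 183799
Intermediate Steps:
b = 9 (b = 3*3 = 9)
1519*J(b) = 1519*(2 + 9)² = 1519*11² = 1519*121 = 183799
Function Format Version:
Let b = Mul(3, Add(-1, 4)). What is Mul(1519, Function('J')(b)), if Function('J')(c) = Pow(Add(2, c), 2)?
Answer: 183799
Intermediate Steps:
b = 9 (b = Mul(3, 3) = 9)
Mul(1519, Function('J')(b)) = Mul(1519, Pow(Add(2, 9), 2)) = Mul(1519, Pow(11, 2)) = Mul(1519, 121) = 183799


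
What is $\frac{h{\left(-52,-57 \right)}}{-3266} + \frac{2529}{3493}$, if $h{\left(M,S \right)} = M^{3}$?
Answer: $\frac{249701729}{5704069} \approx 43.776$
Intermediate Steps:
$\frac{h{\left(-52,-57 \right)}}{-3266} + \frac{2529}{3493} = \frac{\left(-52\right)^{3}}{-3266} + \frac{2529}{3493} = \left(-140608\right) \left(- \frac{1}{3266}\right) + 2529 \cdot \frac{1}{3493} = \frac{70304}{1633} + \frac{2529}{3493} = \frac{249701729}{5704069}$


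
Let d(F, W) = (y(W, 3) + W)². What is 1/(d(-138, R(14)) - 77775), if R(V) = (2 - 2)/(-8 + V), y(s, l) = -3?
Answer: -1/77766 ≈ -1.2859e-5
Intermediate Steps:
R(V) = 0 (R(V) = 0/(-8 + V) = 0)
d(F, W) = (-3 + W)²
1/(d(-138, R(14)) - 77775) = 1/((-3 + 0)² - 77775) = 1/((-3)² - 77775) = 1/(9 - 77775) = 1/(-77766) = -1/77766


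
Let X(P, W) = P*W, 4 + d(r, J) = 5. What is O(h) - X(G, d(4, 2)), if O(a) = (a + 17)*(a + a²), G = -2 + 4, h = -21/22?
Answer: -28709/10648 ≈ -2.6962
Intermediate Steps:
d(r, J) = 1 (d(r, J) = -4 + 5 = 1)
h = -21/22 (h = -21*1/22 = -21/22 ≈ -0.95455)
G = 2
O(a) = (17 + a)*(a + a²)
O(h) - X(G, d(4, 2)) = -21*(17 + (-21/22)² + 18*(-21/22))/22 - 2 = -21*(17 + 441/484 - 189/11)/22 - 1*2 = -21/22*353/484 - 2 = -7413/10648 - 2 = -28709/10648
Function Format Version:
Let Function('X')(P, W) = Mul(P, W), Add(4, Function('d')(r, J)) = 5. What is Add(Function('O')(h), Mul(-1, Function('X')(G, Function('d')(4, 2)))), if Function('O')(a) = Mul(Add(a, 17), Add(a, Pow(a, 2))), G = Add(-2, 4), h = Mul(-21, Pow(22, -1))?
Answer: Rational(-28709, 10648) ≈ -2.6962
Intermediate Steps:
Function('d')(r, J) = 1 (Function('d')(r, J) = Add(-4, 5) = 1)
h = Rational(-21, 22) (h = Mul(-21, Rational(1, 22)) = Rational(-21, 22) ≈ -0.95455)
G = 2
Function('O')(a) = Mul(Add(17, a), Add(a, Pow(a, 2)))
Add(Function('O')(h), Mul(-1, Function('X')(G, Function('d')(4, 2)))) = Add(Mul(Rational(-21, 22), Add(17, Pow(Rational(-21, 22), 2), Mul(18, Rational(-21, 22)))), Mul(-1, Mul(2, 1))) = Add(Mul(Rational(-21, 22), Add(17, Rational(441, 484), Rational(-189, 11))), Mul(-1, 2)) = Add(Mul(Rational(-21, 22), Rational(353, 484)), -2) = Add(Rational(-7413, 10648), -2) = Rational(-28709, 10648)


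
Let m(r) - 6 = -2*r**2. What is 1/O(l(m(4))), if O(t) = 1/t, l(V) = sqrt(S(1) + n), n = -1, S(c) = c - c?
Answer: I ≈ 1.0*I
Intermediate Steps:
S(c) = 0
m(r) = 6 - 2*r**2
l(V) = I (l(V) = sqrt(0 - 1) = sqrt(-1) = I)
1/O(l(m(4))) = 1/(1/I) = 1/(-I) = I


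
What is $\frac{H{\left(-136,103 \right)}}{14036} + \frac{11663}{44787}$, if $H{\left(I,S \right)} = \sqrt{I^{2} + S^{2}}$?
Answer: $\frac{11663}{44787} + \frac{\sqrt{29105}}{14036} \approx 0.27256$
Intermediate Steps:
$\frac{H{\left(-136,103 \right)}}{14036} + \frac{11663}{44787} = \frac{\sqrt{\left(-136\right)^{2} + 103^{2}}}{14036} + \frac{11663}{44787} = \sqrt{18496 + 10609} \cdot \frac{1}{14036} + 11663 \cdot \frac{1}{44787} = \sqrt{29105} \cdot \frac{1}{14036} + \frac{11663}{44787} = \frac{\sqrt{29105}}{14036} + \frac{11663}{44787} = \frac{11663}{44787} + \frac{\sqrt{29105}}{14036}$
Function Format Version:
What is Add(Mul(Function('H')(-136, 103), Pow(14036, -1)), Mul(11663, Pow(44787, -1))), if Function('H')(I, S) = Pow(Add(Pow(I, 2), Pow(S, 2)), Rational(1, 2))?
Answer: Add(Rational(11663, 44787), Mul(Rational(1, 14036), Pow(29105, Rational(1, 2)))) ≈ 0.27256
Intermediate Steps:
Add(Mul(Function('H')(-136, 103), Pow(14036, -1)), Mul(11663, Pow(44787, -1))) = Add(Mul(Pow(Add(Pow(-136, 2), Pow(103, 2)), Rational(1, 2)), Pow(14036, -1)), Mul(11663, Pow(44787, -1))) = Add(Mul(Pow(Add(18496, 10609), Rational(1, 2)), Rational(1, 14036)), Mul(11663, Rational(1, 44787))) = Add(Mul(Pow(29105, Rational(1, 2)), Rational(1, 14036)), Rational(11663, 44787)) = Add(Mul(Rational(1, 14036), Pow(29105, Rational(1, 2))), Rational(11663, 44787)) = Add(Rational(11663, 44787), Mul(Rational(1, 14036), Pow(29105, Rational(1, 2))))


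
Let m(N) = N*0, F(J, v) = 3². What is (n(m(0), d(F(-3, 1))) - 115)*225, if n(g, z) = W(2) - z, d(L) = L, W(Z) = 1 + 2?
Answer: -27225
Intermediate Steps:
W(Z) = 3
F(J, v) = 9
m(N) = 0
n(g, z) = 3 - z
(n(m(0), d(F(-3, 1))) - 115)*225 = ((3 - 1*9) - 115)*225 = ((3 - 9) - 115)*225 = (-6 - 115)*225 = -121*225 = -27225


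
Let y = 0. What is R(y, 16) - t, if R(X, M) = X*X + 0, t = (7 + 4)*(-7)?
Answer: 77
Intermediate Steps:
t = -77 (t = 11*(-7) = -77)
R(X, M) = X² (R(X, M) = X² + 0 = X²)
R(y, 16) - t = 0² - 1*(-77) = 0 + 77 = 77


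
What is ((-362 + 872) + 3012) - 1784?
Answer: 1738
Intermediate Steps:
((-362 + 872) + 3012) - 1784 = (510 + 3012) - 1784 = 3522 - 1784 = 1738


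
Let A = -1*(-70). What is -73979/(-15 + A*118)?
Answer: -73979/8245 ≈ -8.9726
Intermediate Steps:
A = 70
-73979/(-15 + A*118) = -73979/(-15 + 70*118) = -73979/(-15 + 8260) = -73979/8245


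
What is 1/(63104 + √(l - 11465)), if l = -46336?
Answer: 63104/3982172617 - I*√57801/3982172617 ≈ 1.5847e-5 - 6.0374e-8*I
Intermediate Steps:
1/(63104 + √(l - 11465)) = 1/(63104 + √(-46336 - 11465)) = 1/(63104 + √(-57801)) = 1/(63104 + I*√57801)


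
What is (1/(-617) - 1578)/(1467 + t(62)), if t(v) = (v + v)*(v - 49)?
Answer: -973627/1899743 ≈ -0.51250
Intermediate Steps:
t(v) = 2*v*(-49 + v) (t(v) = (2*v)*(-49 + v) = 2*v*(-49 + v))
(1/(-617) - 1578)/(1467 + t(62)) = (1/(-617) - 1578)/(1467 + 2*62*(-49 + 62)) = (-1/617 - 1578)/(1467 + 2*62*13) = -973627/(617*(1467 + 1612)) = -973627/617/3079 = -973627/617*1/3079 = -973627/1899743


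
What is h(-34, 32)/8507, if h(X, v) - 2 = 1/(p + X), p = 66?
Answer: 65/272224 ≈ 0.00023877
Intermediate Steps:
h(X, v) = 2 + 1/(66 + X)
h(-34, 32)/8507 = ((133 + 2*(-34))/(66 - 34))/8507 = ((133 - 68)/32)*(1/8507) = ((1/32)*65)*(1/8507) = (65/32)*(1/8507) = 65/272224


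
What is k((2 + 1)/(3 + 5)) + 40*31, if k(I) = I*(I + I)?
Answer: 39689/32 ≈ 1240.3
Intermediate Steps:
k(I) = 2*I² (k(I) = I*(2*I) = 2*I²)
k((2 + 1)/(3 + 5)) + 40*31 = 2*((2 + 1)/(3 + 5))² + 40*31 = 2*(3/8)² + 1240 = 2*(9/64) + 1240 = 9/32 + 1240 = 39689/32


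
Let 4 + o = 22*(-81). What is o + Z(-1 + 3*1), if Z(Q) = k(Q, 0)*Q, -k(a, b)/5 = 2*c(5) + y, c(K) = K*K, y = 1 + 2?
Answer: -2316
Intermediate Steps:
y = 3
c(K) = K²
k(a, b) = -265 (k(a, b) = -5*(2*5² + 3) = -5*(2*25 + 3) = -5*(50 + 3) = -5*53 = -265)
Z(Q) = -265*Q
o = -1786 (o = -4 + 22*(-81) = -4 - 1782 = -1786)
o + Z(-1 + 3*1) = -1786 - 265*(-1 + 3*1) = -1786 - 265*(-1 + 3) = -1786 - 265*2 = -1786 - 530 = -2316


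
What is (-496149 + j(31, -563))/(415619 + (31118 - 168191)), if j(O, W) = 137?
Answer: -248006/139273 ≈ -1.7807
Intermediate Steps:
(-496149 + j(31, -563))/(415619 + (31118 - 168191)) = (-496149 + 137)/(415619 + (31118 - 168191)) = -496012/(415619 - 137073) = -496012/278546 = -496012*1/278546 = -248006/139273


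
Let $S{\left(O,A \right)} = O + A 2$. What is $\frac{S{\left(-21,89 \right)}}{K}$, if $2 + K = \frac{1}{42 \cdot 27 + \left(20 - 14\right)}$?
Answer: $- \frac{178980}{2279} \approx -78.534$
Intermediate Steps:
$S{\left(O,A \right)} = O + 2 A$
$K = - \frac{2279}{1140}$ ($K = -2 + \frac{1}{42 \cdot 27 + \left(20 - 14\right)} = -2 + \frac{1}{1134 + \left(20 - 14\right)} = -2 + \frac{1}{1134 + 6} = -2 + \frac{1}{1140} = - \frac{2279}{1140} \approx -1.9991$)
$\frac{S{\left(-21,89 \right)}}{K} = \frac{-21 + 2 \cdot 89}{- \frac{2279}{1140}} = \left(-21 + 178\right) \left(- \frac{1140}{2279}\right) = 157 \left(- \frac{1140}{2279}\right) = - \frac{178980}{2279}$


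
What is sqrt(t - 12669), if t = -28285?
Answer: I*sqrt(40954) ≈ 202.37*I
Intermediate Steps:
sqrt(t - 12669) = sqrt(-28285 - 12669) = sqrt(-40954) = I*sqrt(40954)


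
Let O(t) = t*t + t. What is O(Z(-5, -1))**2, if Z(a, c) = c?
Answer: 0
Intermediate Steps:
O(t) = t + t**2 (O(t) = t**2 + t = t + t**2)
O(Z(-5, -1))**2 = (-(1 - 1))**2 = (-1*0)**2 = 0**2 = 0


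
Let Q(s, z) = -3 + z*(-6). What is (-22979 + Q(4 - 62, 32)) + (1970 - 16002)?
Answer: -37206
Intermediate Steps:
Q(s, z) = -3 - 6*z
(-22979 + Q(4 - 62, 32)) + (1970 - 16002) = (-22979 + (-3 - 6*32)) + (1970 - 16002) = (-22979 + (-3 - 192)) - 14032 = (-22979 - 195) - 14032 = -23174 - 14032 = -37206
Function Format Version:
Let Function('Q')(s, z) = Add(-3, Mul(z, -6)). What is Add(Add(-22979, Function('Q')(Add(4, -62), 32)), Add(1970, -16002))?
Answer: -37206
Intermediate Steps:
Function('Q')(s, z) = Add(-3, Mul(-6, z))
Add(Add(-22979, Function('Q')(Add(4, -62), 32)), Add(1970, -16002)) = Add(Add(-22979, Add(-3, Mul(-6, 32))), Add(1970, -16002)) = Add(Add(-22979, Add(-3, -192)), -14032) = Add(Add(-22979, -195), -14032) = Add(-23174, -14032) = -37206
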